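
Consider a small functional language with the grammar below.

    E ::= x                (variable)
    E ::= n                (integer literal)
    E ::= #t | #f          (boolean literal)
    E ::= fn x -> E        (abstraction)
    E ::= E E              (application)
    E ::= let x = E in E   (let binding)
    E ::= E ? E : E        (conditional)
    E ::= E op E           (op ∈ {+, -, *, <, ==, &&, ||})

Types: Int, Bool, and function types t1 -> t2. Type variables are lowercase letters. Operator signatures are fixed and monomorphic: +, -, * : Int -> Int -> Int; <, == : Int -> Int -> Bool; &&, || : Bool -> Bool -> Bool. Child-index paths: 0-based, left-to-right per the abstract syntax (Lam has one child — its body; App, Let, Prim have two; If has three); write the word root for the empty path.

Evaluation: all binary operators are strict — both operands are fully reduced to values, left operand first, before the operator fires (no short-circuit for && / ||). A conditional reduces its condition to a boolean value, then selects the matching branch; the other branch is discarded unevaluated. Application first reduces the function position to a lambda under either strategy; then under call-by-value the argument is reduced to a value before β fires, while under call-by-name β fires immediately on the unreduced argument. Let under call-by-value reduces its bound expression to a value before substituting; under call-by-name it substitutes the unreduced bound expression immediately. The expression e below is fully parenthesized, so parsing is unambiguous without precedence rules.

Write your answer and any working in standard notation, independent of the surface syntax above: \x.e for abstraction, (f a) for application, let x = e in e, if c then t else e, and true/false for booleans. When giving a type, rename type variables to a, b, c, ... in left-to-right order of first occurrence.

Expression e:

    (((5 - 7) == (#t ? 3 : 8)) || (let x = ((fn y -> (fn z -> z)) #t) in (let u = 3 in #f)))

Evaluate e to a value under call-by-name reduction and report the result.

Answer: false

Derivation:
step 0: (((5 - 7) == (if true then 3 else 8)) || (let x = ((\y.(\z.z)) true) in (let u = 3 in false)))
step 1: [delta@0.0] ((-2 == (if true then 3 else 8)) || (let x = ((\y.(\z.z)) true) in (let u = 3 in false)))
step 2: [if@0.1] ((-2 == 3) || (let x = ((\y.(\z.z)) true) in (let u = 3 in false)))
step 3: [delta@0] (false || (let x = ((\y.(\z.z)) true) in (let u = 3 in false)))
step 4: [let@1] (false || (let u = 3 in false))
step 5: [let@1] (false || false)
step 6: [delta@root] false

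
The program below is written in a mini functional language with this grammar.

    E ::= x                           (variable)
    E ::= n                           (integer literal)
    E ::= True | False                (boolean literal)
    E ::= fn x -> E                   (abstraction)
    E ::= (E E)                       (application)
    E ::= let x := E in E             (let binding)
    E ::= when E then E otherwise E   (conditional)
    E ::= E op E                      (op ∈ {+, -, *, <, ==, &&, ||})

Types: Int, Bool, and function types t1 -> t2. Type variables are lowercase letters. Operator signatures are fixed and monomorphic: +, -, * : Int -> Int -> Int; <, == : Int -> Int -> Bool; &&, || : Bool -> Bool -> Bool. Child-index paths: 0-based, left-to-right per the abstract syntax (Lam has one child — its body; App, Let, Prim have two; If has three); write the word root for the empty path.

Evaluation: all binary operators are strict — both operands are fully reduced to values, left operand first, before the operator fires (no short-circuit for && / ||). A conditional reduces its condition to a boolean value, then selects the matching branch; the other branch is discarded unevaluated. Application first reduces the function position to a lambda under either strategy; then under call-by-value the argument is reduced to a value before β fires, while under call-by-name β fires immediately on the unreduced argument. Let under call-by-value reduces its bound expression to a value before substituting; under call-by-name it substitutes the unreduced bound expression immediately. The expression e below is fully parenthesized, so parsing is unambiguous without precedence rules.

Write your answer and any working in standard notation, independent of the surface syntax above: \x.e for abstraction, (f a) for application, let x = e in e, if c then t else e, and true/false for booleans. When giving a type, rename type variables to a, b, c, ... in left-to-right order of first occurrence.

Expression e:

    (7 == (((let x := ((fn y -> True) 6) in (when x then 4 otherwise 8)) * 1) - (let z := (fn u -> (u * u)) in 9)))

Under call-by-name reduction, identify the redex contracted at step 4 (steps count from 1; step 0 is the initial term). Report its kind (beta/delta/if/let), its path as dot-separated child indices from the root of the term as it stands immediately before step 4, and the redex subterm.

Derivation:
step 0: (7 == (((let x = ((\y.true) 6) in (if x then 4 else 8)) * 1) - (let z = (\u.(u * u)) in 9)))
step 1: [let@1.0.0] (7 == (((if ((\y.true) 6) then 4 else 8) * 1) - (let z = (\u.(u * u)) in 9)))
step 2: [beta@1.0.0.0] (7 == (((if true then 4 else 8) * 1) - (let z = (\u.(u * u)) in 9)))
step 3: [if@1.0.0] (7 == ((4 * 1) - (let z = (\u.(u * u)) in 9)))
step 4: [delta@1.0] (7 == (4 - (let z = (\u.(u * u)) in 9)))

Answer: delta at 1.0 : (4 * 1)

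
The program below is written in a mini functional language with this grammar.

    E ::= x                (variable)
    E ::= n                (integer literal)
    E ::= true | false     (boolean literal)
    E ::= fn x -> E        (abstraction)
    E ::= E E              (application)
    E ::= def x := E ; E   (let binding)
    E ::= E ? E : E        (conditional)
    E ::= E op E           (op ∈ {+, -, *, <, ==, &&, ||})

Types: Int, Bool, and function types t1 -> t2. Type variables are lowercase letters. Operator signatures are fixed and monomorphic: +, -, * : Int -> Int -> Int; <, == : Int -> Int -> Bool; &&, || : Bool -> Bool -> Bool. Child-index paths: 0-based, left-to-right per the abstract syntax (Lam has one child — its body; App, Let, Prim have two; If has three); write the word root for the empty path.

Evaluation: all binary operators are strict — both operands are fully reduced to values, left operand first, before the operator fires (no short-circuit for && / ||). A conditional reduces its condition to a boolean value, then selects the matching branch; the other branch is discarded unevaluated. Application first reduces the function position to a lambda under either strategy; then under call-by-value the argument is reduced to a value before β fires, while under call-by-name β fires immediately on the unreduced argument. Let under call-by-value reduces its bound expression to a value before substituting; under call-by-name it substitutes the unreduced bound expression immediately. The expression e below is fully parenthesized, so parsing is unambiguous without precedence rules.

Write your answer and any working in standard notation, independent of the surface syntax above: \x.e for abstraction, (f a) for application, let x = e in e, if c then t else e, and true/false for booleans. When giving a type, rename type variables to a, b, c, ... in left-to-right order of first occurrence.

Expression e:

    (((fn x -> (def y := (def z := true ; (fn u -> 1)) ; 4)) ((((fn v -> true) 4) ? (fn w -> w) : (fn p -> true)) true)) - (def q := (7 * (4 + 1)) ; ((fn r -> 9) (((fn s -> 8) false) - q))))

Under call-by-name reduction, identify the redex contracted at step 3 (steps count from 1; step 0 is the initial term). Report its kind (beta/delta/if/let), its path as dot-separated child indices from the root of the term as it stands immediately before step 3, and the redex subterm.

Answer: let at 1 : (let q = (7 * (4 + 1)) in ((\r.9) (((\s.8) false) - q)))

Trace:
step 0: (((\x.(let y = (let z = true in (\u.1)) in 4)) ((if ((\v.true) 4) then (\w.w) else (\p.true)) true)) - (let q = (7 * (4 + 1)) in ((\r.9) (((\s.8) false) - q))))
step 1: [beta@0] ((let y = (let z = true in (\u.1)) in 4) - (let q = (7 * (4 + 1)) in ((\r.9) (((\s.8) false) - q))))
step 2: [let@0] (4 - (let q = (7 * (4 + 1)) in ((\r.9) (((\s.8) false) - q))))
step 3: [let@1] (4 - ((\r.9) (((\s.8) false) - (7 * (4 + 1)))))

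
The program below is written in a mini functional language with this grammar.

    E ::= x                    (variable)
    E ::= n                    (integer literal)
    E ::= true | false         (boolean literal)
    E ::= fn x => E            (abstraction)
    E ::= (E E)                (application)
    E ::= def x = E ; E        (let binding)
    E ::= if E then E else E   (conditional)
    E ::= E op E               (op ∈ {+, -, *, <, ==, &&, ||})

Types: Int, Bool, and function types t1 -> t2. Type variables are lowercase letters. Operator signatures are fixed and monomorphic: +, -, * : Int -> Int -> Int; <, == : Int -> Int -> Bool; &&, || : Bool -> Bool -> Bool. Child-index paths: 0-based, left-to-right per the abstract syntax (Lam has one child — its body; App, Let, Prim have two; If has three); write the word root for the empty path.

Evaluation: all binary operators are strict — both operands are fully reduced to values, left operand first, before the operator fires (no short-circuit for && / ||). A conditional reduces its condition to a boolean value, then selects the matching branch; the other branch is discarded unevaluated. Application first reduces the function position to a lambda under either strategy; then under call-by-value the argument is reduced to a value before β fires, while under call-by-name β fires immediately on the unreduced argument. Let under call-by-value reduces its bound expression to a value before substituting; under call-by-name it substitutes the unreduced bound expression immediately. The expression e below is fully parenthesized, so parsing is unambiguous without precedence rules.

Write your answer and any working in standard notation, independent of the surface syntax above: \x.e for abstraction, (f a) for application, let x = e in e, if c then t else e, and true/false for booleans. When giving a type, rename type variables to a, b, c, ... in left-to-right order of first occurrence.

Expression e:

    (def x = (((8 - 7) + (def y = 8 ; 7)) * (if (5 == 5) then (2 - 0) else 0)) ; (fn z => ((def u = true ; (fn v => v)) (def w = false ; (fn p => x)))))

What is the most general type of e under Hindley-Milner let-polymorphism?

Derivation:
  unify Int ~ Int
  unify Int ~ Int
  unify Int ~ Int
let y : Int
  unify Int ~ Int
  unify Int ~ Int
  unify Int ~ Int
  unify Int ~ Int
  unify Bool ~ Bool
  unify Int ~ Int
  unify Int ~ Int
  unify Int ~ Int
  unify Int ~ Int
let x : Int
let u : Bool
v : b
\v._ : b -> b
let w : Bool
x : Int
\p._ : c -> Int
  unify b -> b ~ (c -> Int) -> d
  unify b ~ c -> Int
  unify c -> Int ~ d
_ _ : c -> Int
\z._ : a -> c -> Int

Answer: a -> b -> Int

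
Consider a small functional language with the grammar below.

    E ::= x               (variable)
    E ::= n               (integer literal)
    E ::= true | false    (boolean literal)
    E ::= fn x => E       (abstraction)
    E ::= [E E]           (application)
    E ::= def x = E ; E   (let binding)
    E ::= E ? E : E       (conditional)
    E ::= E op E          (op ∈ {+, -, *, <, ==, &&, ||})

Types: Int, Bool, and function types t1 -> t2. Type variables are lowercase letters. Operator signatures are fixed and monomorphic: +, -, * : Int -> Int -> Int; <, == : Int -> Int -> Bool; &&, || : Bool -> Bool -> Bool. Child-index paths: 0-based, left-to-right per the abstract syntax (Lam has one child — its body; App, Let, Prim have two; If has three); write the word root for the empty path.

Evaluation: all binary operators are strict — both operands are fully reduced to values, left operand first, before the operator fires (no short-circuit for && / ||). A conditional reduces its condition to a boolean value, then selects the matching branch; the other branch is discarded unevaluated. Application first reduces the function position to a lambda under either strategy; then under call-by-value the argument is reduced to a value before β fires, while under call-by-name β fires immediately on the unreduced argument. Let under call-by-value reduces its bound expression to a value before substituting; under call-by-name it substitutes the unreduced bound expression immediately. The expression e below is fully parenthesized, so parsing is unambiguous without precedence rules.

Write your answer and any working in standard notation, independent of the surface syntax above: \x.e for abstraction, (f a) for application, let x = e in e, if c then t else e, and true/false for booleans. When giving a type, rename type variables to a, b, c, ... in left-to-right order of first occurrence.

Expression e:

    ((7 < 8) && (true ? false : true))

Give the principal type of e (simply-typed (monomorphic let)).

Answer: Bool

Working:
  unify Int ~ Int
  unify Int ~ Int
  unify Bool ~ Bool
  unify Bool ~ Bool
  unify Bool ~ Bool
  unify Bool ~ Bool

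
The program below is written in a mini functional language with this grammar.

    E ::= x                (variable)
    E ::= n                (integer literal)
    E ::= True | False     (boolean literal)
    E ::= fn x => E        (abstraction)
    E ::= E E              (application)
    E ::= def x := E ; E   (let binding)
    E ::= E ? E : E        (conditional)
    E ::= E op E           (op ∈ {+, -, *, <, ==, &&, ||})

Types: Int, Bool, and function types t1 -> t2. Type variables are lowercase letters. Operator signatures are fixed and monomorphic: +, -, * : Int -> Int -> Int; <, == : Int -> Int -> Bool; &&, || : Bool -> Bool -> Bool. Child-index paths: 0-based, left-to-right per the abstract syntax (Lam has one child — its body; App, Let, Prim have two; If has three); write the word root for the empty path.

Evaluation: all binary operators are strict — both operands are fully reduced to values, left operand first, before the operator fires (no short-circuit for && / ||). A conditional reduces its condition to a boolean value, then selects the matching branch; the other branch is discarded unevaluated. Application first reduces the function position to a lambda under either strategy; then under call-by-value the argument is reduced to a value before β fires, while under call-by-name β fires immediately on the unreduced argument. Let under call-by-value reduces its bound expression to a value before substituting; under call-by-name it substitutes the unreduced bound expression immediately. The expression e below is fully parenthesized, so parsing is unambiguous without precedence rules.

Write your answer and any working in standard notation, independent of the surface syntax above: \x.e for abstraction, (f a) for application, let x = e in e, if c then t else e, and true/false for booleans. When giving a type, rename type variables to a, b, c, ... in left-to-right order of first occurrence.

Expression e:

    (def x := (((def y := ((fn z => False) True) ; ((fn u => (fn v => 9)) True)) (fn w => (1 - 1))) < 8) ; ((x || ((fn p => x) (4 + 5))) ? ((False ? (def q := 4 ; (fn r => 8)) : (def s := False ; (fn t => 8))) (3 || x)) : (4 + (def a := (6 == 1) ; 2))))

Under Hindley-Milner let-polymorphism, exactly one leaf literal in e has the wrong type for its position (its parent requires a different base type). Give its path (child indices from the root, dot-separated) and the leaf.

Answer: 1.1.1.0 : 3

Derivation:
\z._ : a -> Bool
  unify a -> Bool ~ Bool -> b
  unify a ~ Bool
  unify Bool ~ b
_ _ : Bool
let y : Bool
\v._ : d -> Int
\u._ : c -> d -> Int
  unify c -> d -> Int ~ Bool -> e
  unify c ~ Bool
  unify d -> Int ~ e
_ _ : d -> Int
  unify Int ~ Int
  unify Int ~ Int
\w._ : f -> Int
  unify d -> Int ~ (f -> Int) -> g
  unify d ~ f -> Int
  unify Int ~ g
_ _ : Int
  unify Int ~ Int
  unify Int ~ Int
let x : Bool
x : Bool
  unify Bool ~ Bool
x : Bool
\p._ : h -> Bool
  unify Int ~ Int
  unify Int ~ Int
  unify h -> Bool ~ Int -> i
  unify h ~ Int
  unify Bool ~ i
_ _ : Bool
  unify Bool ~ Bool
  unify Bool ~ Bool
  unify Bool ~ Bool
let q : Int
\r._ : j -> Int
let s : Bool
\t._ : k -> Int
  unify j -> Int ~ k -> Int
  unify j ~ k
  unify Int ~ Int
  unify Int ~ Bool
  FAIL: mismatch Int ~ Bool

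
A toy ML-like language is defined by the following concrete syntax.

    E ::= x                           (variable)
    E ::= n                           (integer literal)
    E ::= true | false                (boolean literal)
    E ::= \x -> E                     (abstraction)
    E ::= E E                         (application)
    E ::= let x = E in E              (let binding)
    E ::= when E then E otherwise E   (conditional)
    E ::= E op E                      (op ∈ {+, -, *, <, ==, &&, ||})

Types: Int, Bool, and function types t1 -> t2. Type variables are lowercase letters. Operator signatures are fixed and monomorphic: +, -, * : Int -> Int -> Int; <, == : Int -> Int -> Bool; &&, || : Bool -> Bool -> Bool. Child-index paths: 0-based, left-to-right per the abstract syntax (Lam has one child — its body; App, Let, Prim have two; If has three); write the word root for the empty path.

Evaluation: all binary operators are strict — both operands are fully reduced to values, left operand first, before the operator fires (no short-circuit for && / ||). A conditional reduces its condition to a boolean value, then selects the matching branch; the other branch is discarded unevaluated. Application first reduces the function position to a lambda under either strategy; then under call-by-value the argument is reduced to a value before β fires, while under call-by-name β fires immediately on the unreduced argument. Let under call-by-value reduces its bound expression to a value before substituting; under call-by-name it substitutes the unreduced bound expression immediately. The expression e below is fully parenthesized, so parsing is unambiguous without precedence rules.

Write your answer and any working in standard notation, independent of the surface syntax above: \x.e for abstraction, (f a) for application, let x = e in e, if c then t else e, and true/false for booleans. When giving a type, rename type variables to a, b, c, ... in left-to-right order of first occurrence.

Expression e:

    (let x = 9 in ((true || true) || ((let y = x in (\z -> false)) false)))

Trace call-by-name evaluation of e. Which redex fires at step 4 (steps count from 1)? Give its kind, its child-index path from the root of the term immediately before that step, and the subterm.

Derivation:
step 0: (let x = 9 in ((true || true) || ((let y = x in (\z.false)) false)))
step 1: [let@root] ((true || true) || ((let y = 9 in (\z.false)) false))
step 2: [delta@0] (true || ((let y = 9 in (\z.false)) false))
step 3: [let@1.0] (true || ((\z.false) false))
step 4: [beta@1] (true || false)

Answer: beta at 1 : ((\z.false) false)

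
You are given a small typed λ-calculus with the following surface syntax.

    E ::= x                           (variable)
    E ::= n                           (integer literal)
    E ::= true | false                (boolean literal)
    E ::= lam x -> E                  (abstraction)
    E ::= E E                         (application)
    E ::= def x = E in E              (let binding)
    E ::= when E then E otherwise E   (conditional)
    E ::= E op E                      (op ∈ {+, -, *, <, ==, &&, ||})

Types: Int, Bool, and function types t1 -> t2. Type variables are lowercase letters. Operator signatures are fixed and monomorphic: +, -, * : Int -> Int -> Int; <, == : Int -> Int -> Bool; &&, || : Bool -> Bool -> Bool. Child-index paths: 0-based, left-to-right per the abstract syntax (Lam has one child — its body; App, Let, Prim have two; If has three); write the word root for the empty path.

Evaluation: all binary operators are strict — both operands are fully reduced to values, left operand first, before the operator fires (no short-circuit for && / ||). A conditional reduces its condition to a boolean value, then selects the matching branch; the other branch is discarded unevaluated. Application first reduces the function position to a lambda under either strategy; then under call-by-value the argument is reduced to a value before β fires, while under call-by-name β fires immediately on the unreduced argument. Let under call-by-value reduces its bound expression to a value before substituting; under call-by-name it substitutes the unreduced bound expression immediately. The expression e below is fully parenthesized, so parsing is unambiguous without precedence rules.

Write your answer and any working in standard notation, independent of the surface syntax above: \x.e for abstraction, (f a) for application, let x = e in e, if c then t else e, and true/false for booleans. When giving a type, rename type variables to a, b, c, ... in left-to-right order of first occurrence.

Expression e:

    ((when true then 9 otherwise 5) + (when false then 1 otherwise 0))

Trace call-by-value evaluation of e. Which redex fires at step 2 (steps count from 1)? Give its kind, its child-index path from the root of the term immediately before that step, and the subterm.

Answer: if at 1 : (if false then 1 else 0)

Working:
step 0: ((if true then 9 else 5) + (if false then 1 else 0))
step 1: [if@0] (9 + (if false then 1 else 0))
step 2: [if@1] (9 + 0)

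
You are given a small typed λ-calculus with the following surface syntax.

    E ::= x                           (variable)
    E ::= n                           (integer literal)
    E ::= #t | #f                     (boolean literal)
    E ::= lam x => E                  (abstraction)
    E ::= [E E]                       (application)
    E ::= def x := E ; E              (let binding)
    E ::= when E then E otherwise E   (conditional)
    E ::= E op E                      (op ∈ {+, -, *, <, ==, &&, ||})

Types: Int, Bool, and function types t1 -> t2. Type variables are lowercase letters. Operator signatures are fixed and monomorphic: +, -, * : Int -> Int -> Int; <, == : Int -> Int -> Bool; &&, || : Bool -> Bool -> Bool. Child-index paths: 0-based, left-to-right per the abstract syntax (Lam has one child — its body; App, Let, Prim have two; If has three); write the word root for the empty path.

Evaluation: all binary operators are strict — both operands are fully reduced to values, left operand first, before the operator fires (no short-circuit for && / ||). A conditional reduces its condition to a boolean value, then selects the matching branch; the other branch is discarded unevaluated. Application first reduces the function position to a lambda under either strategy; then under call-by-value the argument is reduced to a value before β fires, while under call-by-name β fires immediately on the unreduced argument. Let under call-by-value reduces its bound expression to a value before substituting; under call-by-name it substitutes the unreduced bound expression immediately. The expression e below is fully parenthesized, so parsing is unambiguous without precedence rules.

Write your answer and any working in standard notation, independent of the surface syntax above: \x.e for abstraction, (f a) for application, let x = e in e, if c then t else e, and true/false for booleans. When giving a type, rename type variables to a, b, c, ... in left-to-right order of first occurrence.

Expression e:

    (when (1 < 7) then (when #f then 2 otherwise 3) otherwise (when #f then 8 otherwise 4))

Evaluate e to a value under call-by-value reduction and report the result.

Answer: 3

Trace:
step 0: (if (1 < 7) then (if false then 2 else 3) else (if false then 8 else 4))
step 1: [delta@0] (if true then (if false then 2 else 3) else (if false then 8 else 4))
step 2: [if@root] (if false then 2 else 3)
step 3: [if@root] 3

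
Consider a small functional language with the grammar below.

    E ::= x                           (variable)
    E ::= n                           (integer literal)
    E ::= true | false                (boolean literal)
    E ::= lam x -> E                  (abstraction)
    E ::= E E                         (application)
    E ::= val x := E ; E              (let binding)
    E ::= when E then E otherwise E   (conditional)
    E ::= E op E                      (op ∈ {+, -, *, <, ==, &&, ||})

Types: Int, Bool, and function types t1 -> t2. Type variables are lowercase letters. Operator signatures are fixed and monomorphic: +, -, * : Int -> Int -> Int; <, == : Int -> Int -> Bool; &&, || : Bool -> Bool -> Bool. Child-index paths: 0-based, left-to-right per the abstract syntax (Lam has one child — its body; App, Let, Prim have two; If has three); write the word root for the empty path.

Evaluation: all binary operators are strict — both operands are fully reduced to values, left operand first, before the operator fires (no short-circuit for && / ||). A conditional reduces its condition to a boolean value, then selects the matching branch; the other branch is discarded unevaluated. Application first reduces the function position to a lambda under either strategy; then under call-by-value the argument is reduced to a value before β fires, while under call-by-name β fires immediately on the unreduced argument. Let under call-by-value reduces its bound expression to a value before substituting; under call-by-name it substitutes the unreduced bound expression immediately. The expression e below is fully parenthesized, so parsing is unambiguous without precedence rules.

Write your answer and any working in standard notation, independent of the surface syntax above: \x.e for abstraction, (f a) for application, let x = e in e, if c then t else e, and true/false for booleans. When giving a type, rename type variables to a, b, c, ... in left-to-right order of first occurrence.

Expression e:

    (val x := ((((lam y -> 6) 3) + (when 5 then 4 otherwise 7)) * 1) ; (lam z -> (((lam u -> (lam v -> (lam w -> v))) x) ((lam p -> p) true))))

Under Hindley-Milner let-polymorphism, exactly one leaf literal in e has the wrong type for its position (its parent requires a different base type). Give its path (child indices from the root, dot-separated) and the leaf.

Trace:
\y._ : a -> Int
  unify a -> Int ~ Int -> b
  unify a ~ Int
  unify Int ~ b
_ _ : Int
  unify Int ~ Int
  unify Int ~ Bool
  FAIL: mismatch Int ~ Bool

Answer: 0.0.1.0 : 5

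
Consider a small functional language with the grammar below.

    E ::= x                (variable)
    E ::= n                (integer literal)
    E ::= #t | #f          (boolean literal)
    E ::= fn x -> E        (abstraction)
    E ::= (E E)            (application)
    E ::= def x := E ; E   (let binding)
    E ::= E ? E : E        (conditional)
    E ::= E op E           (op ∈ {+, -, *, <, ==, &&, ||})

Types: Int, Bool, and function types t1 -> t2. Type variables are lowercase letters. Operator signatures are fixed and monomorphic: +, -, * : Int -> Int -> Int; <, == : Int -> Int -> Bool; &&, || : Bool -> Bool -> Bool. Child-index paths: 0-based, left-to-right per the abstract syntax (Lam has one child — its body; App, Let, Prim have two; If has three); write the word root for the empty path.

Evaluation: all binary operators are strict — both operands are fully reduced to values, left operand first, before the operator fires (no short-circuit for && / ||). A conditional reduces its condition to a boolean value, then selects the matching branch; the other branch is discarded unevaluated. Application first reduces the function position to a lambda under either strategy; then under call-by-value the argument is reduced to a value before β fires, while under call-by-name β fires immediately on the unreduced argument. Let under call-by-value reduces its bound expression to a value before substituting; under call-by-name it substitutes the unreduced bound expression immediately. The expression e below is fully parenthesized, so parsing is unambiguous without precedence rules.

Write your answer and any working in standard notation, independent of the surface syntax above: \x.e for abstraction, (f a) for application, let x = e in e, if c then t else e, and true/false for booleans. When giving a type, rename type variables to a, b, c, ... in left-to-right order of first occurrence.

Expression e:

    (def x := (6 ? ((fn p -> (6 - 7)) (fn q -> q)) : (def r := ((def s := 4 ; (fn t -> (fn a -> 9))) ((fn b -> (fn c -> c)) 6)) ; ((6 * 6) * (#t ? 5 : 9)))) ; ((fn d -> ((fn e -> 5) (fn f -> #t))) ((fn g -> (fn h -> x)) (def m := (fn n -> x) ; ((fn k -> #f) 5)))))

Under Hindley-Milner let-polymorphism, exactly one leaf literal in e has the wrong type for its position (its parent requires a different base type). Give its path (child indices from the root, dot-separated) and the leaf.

Trace:
  unify Int ~ Bool
  FAIL: mismatch Int ~ Bool

Answer: 0.0 : 6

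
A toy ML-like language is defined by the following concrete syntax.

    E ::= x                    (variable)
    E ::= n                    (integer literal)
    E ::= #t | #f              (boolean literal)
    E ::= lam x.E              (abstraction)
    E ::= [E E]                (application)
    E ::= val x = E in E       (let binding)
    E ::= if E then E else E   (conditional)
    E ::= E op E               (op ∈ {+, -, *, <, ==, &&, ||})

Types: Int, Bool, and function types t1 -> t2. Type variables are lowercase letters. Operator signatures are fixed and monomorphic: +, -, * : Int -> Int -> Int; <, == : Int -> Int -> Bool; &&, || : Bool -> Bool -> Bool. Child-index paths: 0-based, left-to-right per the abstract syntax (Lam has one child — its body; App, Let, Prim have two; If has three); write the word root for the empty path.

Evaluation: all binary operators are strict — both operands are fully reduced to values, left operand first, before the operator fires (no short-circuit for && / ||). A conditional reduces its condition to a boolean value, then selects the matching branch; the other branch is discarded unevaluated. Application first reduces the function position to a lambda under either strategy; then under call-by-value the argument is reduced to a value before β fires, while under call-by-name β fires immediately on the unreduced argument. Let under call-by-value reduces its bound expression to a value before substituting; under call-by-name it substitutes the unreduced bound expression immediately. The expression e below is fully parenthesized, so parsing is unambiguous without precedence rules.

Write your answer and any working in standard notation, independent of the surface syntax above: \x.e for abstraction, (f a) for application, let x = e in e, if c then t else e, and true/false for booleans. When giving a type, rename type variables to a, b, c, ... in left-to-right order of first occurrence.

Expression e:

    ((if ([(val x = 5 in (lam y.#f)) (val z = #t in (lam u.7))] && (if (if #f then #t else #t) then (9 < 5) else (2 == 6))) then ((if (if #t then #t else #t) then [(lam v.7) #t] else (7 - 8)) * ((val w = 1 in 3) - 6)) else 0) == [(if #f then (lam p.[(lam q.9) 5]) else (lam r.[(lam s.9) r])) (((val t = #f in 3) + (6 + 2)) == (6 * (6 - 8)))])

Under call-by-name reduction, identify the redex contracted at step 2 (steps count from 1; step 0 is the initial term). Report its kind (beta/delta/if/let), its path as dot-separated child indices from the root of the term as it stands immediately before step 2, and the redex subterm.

Working:
step 0: ((if (((let x = 5 in (\y.false)) (let z = true in (\u.7))) && (if (if false then true else true) then (9 < 5) else (2 == 6))) then ((if (if true then true else true) then ((\v.7) true) else (7 - 8)) * ((let w = 1 in 3) - 6)) else 0) == ((if false then (\p.((\q.9) 5)) else (\r.((\s.9) r))) (((let t = false in 3) + (6 + 2)) == (6 * (6 - 8)))))
step 1: [let@0.0.0.0] ((if (((\y.false) (let z = true in (\u.7))) && (if (if false then true else true) then (9 < 5) else (2 == 6))) then ((if (if true then true else true) then ((\v.7) true) else (7 - 8)) * ((let w = 1 in 3) - 6)) else 0) == ((if false then (\p.((\q.9) 5)) else (\r.((\s.9) r))) (((let t = false in 3) + (6 + 2)) == (6 * (6 - 8)))))
step 2: [beta@0.0.0] ((if (false && (if (if false then true else true) then (9 < 5) else (2 == 6))) then ((if (if true then true else true) then ((\v.7) true) else (7 - 8)) * ((let w = 1 in 3) - 6)) else 0) == ((if false then (\p.((\q.9) 5)) else (\r.((\s.9) r))) (((let t = false in 3) + (6 + 2)) == (6 * (6 - 8)))))

Answer: beta at 0.0.0 : ((\y.false) (let z = true in (\u.7)))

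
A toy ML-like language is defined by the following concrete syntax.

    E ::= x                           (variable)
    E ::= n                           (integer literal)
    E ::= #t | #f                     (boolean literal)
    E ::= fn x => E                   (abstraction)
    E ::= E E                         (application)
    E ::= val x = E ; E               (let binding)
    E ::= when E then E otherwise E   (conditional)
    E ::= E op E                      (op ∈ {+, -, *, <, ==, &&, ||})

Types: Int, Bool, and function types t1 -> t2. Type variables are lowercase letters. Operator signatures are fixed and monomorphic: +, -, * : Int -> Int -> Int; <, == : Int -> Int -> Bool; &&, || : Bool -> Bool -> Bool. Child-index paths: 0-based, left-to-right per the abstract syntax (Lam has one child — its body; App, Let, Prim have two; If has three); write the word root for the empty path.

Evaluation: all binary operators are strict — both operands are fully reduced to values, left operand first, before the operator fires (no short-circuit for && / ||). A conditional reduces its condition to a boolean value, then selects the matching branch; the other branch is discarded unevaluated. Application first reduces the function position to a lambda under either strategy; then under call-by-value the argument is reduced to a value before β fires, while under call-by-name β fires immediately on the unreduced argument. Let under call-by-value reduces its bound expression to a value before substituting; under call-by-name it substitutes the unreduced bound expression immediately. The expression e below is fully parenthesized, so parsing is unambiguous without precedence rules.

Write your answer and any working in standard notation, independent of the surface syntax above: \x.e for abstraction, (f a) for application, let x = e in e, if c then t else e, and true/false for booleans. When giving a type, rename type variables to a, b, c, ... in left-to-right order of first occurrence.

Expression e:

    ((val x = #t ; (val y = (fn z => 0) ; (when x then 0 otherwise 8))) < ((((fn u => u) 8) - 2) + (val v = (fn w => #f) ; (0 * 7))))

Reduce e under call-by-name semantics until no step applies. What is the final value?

Derivation:
step 0: ((let x = true in (let y = (\z.0) in (if x then 0 else 8))) < ((((\u.u) 8) - 2) + (let v = (\w.false) in (0 * 7))))
step 1: [let@0] ((let y = (\z.0) in (if true then 0 else 8)) < ((((\u.u) 8) - 2) + (let v = (\w.false) in (0 * 7))))
step 2: [let@0] ((if true then 0 else 8) < ((((\u.u) 8) - 2) + (let v = (\w.false) in (0 * 7))))
step 3: [if@0] (0 < ((((\u.u) 8) - 2) + (let v = (\w.false) in (0 * 7))))
step 4: [beta@1.0.0] (0 < ((8 - 2) + (let v = (\w.false) in (0 * 7))))
step 5: [delta@1.0] (0 < (6 + (let v = (\w.false) in (0 * 7))))
step 6: [let@1.1] (0 < (6 + (0 * 7)))
step 7: [delta@1.1] (0 < (6 + 0))
step 8: [delta@1] (0 < 6)
step 9: [delta@root] true

Answer: true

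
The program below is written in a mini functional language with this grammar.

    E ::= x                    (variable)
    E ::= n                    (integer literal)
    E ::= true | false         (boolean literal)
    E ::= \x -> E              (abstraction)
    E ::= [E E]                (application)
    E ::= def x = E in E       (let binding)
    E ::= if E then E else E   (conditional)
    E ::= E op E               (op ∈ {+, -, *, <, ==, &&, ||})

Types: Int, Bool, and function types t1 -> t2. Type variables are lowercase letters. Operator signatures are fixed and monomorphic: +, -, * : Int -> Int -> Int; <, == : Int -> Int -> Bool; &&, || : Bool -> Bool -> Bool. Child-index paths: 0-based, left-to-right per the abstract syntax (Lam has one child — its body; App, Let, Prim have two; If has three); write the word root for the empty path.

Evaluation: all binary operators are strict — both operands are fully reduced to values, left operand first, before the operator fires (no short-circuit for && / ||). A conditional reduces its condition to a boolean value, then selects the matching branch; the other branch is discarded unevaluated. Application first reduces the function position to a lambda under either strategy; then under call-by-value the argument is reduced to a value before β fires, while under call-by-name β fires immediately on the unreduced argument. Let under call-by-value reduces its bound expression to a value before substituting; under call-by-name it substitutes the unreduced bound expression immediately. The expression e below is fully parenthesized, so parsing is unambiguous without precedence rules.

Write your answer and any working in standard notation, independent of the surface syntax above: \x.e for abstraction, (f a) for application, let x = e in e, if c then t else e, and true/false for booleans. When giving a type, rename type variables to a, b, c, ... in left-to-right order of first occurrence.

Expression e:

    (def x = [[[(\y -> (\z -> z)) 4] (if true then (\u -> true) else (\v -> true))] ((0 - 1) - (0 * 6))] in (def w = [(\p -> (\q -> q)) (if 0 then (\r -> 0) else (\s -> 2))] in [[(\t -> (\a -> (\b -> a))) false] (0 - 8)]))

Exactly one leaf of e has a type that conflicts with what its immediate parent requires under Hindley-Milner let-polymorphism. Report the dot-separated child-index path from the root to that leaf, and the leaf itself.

Answer: 1.0.1.0 : 0

Trace:
z : b
\z._ : b -> b
\y._ : a -> b -> b
  unify a -> b -> b ~ Int -> c
  unify a ~ Int
  unify b -> b ~ c
_ _ : b -> b
  unify Bool ~ Bool
\u._ : d -> Bool
\v._ : e -> Bool
  unify d -> Bool ~ e -> Bool
  unify d ~ e
  unify Bool ~ Bool
  unify b -> b ~ (e -> Bool) -> f
  unify b ~ e -> Bool
  unify e -> Bool ~ f
_ _ : e -> Bool
  unify Int ~ Int
  unify Int ~ Int
  unify Int ~ Int
  unify Int ~ Int
  unify Int ~ Int
  unify Int ~ Int
  unify e -> Bool ~ Int -> g
  unify e ~ Int
  unify Bool ~ g
_ _ : Bool
let x : Bool
q : i
\q._ : i -> i
\p._ : h -> i -> i
  unify Int ~ Bool
  FAIL: mismatch Int ~ Bool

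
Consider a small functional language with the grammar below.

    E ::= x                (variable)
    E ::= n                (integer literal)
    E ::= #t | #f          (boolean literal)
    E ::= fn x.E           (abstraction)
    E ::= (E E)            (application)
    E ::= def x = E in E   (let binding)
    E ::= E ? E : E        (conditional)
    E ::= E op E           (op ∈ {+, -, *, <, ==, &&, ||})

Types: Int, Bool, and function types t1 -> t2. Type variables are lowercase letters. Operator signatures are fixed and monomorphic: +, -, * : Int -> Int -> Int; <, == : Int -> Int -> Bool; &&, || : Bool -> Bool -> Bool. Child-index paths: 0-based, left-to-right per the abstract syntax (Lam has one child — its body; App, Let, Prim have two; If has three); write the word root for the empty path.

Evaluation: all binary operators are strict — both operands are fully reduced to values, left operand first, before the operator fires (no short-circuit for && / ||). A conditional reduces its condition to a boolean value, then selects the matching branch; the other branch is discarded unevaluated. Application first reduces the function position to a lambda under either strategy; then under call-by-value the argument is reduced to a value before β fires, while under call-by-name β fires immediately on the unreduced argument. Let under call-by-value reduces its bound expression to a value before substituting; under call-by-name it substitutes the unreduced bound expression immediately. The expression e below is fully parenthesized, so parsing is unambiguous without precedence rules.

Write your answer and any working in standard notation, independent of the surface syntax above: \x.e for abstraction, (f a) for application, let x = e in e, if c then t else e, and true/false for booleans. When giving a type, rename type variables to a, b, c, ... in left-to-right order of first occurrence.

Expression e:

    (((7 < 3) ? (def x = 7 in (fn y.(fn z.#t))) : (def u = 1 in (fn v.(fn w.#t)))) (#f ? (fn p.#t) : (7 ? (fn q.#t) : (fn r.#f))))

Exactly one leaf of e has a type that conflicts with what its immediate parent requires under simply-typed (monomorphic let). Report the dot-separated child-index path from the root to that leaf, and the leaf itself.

Answer: 1.2.0 : 7

Trace:
  unify Int ~ Int
  unify Int ~ Int
  unify Bool ~ Bool
let x : Int
\z._ : b -> Bool
\y._ : a -> b -> Bool
let u : Int
\w._ : d -> Bool
\v._ : c -> d -> Bool
  unify a -> b -> Bool ~ c -> d -> Bool
  unify a ~ c
  unify b -> Bool ~ d -> Bool
  unify b ~ d
  unify Bool ~ Bool
  unify Bool ~ Bool
\p._ : e -> Bool
  unify Int ~ Bool
  FAIL: mismatch Int ~ Bool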